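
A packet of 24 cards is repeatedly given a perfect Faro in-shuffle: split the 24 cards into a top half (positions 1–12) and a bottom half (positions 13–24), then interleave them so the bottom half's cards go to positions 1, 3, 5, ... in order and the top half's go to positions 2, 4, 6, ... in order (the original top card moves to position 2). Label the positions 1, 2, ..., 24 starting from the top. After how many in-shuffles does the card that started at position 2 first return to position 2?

Follow position 2 under repeated in-shuffles:
2 → 4 → 8 → 16 → 7 → 14 → 3 → 6 → 12 → 24 → 23 → 21 → 17 → 9 → 18 → 11 → 22 → 19 → 13 → 1 → 2
It first returns after 20 in-shuffles.

20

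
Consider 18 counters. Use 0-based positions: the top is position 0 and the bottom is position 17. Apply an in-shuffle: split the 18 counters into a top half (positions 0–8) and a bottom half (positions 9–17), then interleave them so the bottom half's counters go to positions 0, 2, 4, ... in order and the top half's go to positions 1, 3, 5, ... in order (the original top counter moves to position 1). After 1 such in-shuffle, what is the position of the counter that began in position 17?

16

Track the counter's position through each in-shuffle:
17 → 16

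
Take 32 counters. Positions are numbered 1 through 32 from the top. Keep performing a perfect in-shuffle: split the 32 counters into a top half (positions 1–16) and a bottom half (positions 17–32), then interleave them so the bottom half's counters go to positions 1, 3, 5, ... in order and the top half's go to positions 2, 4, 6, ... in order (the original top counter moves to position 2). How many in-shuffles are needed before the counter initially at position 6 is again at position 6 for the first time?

10

Follow position 6 under repeated in-shuffles:
6 → 12 → 24 → 15 → 30 → 27 → 21 → 9 → 18 → 3 → 6
It first returns after 10 in-shuffles.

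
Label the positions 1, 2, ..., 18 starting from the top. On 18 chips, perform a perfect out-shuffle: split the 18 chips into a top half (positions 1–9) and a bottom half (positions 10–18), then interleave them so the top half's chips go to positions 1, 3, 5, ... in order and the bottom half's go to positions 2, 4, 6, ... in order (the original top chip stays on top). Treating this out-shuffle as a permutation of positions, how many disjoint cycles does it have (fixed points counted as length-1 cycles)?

4

Trace each unvisited position around until it returns:
(1) (2 3 5 9 17 16 14 10) (4 7 13 8 15 12 6 11) (18)
4 cycles in total.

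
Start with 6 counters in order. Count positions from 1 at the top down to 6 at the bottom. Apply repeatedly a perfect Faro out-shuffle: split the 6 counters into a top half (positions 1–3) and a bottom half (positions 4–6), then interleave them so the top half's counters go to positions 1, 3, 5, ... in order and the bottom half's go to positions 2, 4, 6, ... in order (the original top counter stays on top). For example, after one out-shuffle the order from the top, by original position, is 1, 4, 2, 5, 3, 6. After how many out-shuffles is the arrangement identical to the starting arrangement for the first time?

4

The out-shuffle permutes the 6 positions with cycle lengths [1, 1, 4].
Every counter is home exactly when every cycle has completed a whole number of laps, i.e. after lcm(1, 4) = 4 out-shuffles.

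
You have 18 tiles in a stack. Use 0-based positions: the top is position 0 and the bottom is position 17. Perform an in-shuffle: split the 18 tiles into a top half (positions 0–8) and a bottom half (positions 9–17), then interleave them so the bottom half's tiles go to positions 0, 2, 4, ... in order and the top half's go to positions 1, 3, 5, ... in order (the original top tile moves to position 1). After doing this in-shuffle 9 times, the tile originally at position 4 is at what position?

Track the tile's position through each in-shuffle:
4 → 9 → 0 → 1 → 3 → 7 → 15 → 12 → 6 → 13

13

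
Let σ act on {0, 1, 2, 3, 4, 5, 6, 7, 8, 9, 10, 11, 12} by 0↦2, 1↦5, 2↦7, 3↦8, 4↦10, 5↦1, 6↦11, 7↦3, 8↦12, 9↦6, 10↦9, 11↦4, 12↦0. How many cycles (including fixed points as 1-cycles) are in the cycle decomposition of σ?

3

Cycle decomposition: (0 2 7 3 8 12) (1 5) (4 10 9 6 11).
3 cycles.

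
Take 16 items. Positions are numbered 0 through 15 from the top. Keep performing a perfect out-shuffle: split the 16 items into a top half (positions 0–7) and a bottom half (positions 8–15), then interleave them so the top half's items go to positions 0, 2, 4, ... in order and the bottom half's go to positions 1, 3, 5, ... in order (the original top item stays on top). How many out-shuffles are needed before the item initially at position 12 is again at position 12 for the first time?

4

Follow position 12 under repeated out-shuffles:
12 → 9 → 3 → 6 → 12
It first returns after 4 out-shuffles.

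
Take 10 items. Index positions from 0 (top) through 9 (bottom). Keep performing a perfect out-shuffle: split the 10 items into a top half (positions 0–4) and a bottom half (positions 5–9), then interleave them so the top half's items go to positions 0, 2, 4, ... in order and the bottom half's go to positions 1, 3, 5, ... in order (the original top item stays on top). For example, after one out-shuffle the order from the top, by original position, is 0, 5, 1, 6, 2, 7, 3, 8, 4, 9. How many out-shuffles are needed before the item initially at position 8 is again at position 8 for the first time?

6

Follow position 8 under repeated out-shuffles:
8 → 7 → 5 → 1 → 2 → 4 → 8
It first returns after 6 out-shuffles.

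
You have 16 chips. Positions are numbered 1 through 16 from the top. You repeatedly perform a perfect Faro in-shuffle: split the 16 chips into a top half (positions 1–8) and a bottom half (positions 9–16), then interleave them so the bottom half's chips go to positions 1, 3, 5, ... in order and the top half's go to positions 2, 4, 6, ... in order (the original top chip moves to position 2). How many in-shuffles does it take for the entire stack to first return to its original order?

The in-shuffle permutes the 16 positions with cycle lengths [8, 8].
Every chip is home exactly when every cycle has completed a whole number of laps, i.e. after lcm(8) = 8 in-shuffles.

8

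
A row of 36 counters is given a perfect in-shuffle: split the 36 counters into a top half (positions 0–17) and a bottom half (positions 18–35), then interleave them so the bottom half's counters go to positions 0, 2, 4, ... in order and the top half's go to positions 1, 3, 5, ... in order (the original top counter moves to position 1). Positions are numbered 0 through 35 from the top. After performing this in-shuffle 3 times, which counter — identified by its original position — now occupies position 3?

18

Work backwards from position 3, undoing one in-shuffle at a time:
3 ← 1 ← 0 ← 18
So the counter now at position 3 started at position 18.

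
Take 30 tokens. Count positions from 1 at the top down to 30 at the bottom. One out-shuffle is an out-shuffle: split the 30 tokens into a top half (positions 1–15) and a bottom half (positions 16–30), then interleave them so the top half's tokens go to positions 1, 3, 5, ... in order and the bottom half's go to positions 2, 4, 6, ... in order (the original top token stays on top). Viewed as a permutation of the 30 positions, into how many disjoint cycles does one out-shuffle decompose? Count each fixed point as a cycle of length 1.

3

Trace each unvisited position around until it returns:
(1) (2 3 5 9 17 4 ... len 28) (30)
3 cycles in total.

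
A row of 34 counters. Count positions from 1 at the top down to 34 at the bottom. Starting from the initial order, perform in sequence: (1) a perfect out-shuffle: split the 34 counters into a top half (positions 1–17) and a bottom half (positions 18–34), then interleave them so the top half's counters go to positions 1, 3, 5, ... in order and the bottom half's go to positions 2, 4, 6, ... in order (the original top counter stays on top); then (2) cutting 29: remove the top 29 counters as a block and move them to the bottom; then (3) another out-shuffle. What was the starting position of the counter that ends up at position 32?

31

Undo the operations in reverse order, starting from position 32:
  undo op 3 (out-shuffle, from bottom half): 32 ← 33
  undo op 2 (cut 29): 33 ← 28
  undo op 1 (out-shuffle, from bottom half): 28 ← 31
So the counter at position 32 came from original position 31.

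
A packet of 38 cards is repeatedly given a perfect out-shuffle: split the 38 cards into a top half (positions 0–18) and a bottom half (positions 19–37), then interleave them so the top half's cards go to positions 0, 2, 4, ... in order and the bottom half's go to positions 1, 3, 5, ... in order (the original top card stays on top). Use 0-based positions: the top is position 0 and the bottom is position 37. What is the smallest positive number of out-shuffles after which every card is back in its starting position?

36

The out-shuffle permutes the 38 positions with cycle lengths [1, 1, 36].
Every card is home exactly when every cycle has completed a whole number of laps, i.e. after lcm(1, 36) = 36 out-shuffles.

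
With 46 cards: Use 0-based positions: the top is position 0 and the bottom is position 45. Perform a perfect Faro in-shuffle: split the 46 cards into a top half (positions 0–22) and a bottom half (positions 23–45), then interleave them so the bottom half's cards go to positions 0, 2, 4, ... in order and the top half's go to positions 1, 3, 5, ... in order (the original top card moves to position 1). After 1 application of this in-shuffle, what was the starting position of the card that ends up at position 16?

31

Work backwards from position 16, undoing one in-shuffle at a time:
16 ← 31
So the card now at position 16 started at position 31.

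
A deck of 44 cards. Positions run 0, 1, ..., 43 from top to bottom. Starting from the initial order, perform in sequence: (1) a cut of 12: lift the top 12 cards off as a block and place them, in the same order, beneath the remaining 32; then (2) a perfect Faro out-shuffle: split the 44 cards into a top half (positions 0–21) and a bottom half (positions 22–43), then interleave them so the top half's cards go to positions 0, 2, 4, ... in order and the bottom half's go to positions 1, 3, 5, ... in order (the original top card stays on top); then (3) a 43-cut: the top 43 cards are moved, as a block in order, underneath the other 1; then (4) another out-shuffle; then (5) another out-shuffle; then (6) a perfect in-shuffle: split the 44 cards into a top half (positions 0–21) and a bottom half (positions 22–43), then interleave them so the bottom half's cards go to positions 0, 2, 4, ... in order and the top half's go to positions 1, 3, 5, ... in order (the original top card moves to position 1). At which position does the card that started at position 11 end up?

Track the card from position 11 forward through each operation:
  after op 1 (cut 12): 11 → 43
  after op 2 (out-shuffle): 43 → 43
  after op 3 (cut 43): 43 → 0
  after op 4 (out-shuffle): 0 → 0
  after op 5 (out-shuffle): 0 → 0
  after op 6 (in-shuffle): 0 → 1

1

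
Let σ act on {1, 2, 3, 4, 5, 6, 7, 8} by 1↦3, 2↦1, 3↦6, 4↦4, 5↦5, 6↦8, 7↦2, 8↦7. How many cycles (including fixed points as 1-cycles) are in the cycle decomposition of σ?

3

Cycle decomposition: (1 3 6 8 7 2) (4) (5).
3 cycles.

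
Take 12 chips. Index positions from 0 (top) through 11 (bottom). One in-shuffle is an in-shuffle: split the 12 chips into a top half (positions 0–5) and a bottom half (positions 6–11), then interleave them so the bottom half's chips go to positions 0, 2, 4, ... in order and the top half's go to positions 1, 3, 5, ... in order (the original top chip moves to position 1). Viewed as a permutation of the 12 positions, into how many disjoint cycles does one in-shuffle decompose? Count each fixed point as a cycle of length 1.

1

Trace each unvisited position around until it returns:
(0 1 3 7 2 5 ... len 12)
1 cycle in total.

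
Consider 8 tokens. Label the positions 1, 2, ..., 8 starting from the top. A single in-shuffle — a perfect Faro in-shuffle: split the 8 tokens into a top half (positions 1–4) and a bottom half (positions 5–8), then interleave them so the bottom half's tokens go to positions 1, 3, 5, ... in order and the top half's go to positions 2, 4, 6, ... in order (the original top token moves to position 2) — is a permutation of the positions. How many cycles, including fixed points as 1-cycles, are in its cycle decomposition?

2

Trace each unvisited position around until it returns:
(1 2 4 8 7 5) (3 6)
2 cycles in total.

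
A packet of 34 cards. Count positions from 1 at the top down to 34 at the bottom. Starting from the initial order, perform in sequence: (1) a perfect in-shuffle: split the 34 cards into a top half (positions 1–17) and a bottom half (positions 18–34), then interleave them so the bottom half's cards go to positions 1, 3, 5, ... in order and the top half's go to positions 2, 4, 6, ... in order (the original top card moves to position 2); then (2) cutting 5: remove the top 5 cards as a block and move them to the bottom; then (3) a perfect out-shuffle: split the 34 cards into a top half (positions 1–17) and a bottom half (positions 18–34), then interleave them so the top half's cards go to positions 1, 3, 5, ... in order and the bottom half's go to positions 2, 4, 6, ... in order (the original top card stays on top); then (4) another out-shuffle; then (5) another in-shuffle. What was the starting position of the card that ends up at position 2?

3

Undo the operations in reverse order, starting from position 2:
  undo op 5 (in-shuffle, from top half): 2 ← 1
  undo op 4 (out-shuffle, from top half): 1 ← 1
  undo op 3 (out-shuffle, from top half): 1 ← 1
  undo op 2 (cut 5): 1 ← 6
  undo op 1 (in-shuffle, from top half): 6 ← 3
So the card at position 2 came from original position 3.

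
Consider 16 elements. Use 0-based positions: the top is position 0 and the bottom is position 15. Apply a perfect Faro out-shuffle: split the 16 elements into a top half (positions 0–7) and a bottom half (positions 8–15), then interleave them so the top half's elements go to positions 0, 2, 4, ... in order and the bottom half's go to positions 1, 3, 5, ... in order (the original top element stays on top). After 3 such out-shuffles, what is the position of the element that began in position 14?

Track the element's position through each out-shuffle:
14 → 13 → 11 → 7

7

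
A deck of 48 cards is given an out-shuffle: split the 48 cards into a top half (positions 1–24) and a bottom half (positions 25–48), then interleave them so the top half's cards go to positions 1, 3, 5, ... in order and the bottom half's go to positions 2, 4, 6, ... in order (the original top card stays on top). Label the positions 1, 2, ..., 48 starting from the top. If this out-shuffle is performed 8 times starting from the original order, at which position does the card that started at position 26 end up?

Track the card's position through each out-shuffle:
26 → 4 → 7 → 13 → 25 → 2 → 3 → 5 → 9

9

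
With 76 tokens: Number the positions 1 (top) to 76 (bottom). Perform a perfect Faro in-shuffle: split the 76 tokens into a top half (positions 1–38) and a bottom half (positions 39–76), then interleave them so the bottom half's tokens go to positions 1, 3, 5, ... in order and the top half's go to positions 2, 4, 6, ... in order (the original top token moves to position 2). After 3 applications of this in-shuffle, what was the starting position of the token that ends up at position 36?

Work backwards from position 36, undoing one in-shuffle at a time:
36 ← 18 ← 9 ← 43
So the token now at position 36 started at position 43.

43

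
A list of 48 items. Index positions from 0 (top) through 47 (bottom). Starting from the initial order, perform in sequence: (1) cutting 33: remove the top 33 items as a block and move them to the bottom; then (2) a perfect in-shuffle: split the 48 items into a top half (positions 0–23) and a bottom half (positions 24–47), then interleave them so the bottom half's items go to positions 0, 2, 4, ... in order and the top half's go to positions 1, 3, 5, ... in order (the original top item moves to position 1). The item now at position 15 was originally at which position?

40

Undo the operations in reverse order, starting from position 15:
  undo op 2 (in-shuffle, from top half): 15 ← 7
  undo op 1 (cut 33): 7 ← 40
So the item at position 15 came from original position 40.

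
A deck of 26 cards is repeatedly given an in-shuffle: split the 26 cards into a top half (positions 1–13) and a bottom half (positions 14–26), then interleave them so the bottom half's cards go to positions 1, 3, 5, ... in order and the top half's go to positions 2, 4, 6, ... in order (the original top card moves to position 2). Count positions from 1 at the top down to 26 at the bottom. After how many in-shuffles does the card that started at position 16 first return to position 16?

Follow position 16 under repeated in-shuffles:
16 → 5 → 10 → 20 → 13 → 26 → 25 → 23 → 19 → 11 → 22 → 17 → 7 → 14 → 1 → 2 → 4 → 8 → 16
It first returns after 18 in-shuffles.

18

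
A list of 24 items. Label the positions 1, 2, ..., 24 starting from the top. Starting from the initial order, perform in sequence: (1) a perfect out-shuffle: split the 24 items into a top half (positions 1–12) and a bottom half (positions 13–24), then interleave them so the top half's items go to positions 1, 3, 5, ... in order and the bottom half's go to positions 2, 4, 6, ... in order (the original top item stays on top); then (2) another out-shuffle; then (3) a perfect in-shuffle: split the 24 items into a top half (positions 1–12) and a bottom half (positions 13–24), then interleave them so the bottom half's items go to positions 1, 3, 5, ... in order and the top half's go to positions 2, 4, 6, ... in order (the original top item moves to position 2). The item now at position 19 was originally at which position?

Undo the operations in reverse order, starting from position 19:
  undo op 3 (in-shuffle, from bottom half): 19 ← 22
  undo op 2 (out-shuffle, from bottom half): 22 ← 23
  undo op 1 (out-shuffle, from top half): 23 ← 12
So the item at position 19 came from original position 12.

12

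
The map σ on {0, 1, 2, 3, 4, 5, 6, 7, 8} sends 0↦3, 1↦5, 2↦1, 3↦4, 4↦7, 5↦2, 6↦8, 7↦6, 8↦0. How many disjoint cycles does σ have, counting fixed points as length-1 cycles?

2

Cycle decomposition: (0 3 4 7 6 8) (1 5 2).
2 cycles.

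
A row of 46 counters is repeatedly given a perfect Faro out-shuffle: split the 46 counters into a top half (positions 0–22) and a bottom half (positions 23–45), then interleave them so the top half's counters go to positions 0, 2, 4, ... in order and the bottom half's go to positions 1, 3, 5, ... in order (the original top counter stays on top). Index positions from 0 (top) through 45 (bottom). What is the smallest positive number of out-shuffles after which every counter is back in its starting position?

The out-shuffle permutes the 46 positions with cycle lengths [1, 1, 2, 4, 4, 4, 6, 12, 12].
Every counter is home exactly when every cycle has completed a whole number of laps, i.e. after lcm(1, 2, 4, 6, 12) = 12 out-shuffles.

12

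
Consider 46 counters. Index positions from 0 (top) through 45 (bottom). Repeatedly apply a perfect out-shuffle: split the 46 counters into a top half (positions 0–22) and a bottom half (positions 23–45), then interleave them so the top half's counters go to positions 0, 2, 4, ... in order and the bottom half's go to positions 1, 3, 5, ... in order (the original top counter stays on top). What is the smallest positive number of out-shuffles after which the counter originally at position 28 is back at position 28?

Follow position 28 under repeated out-shuffles:
28 → 11 → 22 → 44 → 43 → 41 → 37 → 29 → 13 → 26 → 7 → 14 → 28
It first returns after 12 out-shuffles.

12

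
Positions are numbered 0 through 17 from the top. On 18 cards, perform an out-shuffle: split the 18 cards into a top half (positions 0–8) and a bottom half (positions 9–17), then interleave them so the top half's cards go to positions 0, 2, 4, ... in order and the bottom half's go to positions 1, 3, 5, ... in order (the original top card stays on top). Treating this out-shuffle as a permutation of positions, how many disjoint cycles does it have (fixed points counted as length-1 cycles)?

Trace each unvisited position around until it returns:
(0) (1 2 4 8 16 15 13 9) (3 6 12 7 14 11 5 10) (17)
4 cycles in total.

4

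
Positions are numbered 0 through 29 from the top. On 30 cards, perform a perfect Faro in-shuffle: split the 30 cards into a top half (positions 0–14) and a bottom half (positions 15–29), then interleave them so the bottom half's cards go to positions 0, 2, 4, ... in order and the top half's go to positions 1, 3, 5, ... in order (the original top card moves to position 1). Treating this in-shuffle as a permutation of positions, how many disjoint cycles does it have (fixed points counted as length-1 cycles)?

6

Trace each unvisited position around until it returns:
(0 1 3 7 15) (2 5 11 23 16) (4 9 19 8 17) (6 13 27 24 18) (10 21 12 25 20) (14 29 28 26 22)
6 cycles in total.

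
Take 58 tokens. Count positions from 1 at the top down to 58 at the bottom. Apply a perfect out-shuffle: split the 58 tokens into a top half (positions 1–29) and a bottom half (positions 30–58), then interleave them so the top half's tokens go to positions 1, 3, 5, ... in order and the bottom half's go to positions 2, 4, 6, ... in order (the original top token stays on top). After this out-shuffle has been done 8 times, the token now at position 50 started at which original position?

Work backwards from position 50, undoing one out-shuffle at a time:
50 ← 54 ← 56 ← 57 ← 29 ← 15 ← 8 ← 33 ← 17
So the token now at position 50 started at position 17.

17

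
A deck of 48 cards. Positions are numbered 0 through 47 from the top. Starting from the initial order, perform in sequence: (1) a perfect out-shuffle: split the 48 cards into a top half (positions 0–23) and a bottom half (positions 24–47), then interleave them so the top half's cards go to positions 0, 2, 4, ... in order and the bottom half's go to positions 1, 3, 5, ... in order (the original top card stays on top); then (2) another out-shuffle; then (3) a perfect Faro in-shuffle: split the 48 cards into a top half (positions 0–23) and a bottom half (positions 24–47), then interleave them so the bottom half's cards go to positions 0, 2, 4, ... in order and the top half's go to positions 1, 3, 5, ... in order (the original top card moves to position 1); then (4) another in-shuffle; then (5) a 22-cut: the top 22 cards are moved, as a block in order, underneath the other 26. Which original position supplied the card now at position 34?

Undo the operations in reverse order, starting from position 34:
  undo op 5 (cut 22): 34 ← 8
  undo op 4 (in-shuffle, from bottom half): 8 ← 28
  undo op 3 (in-shuffle, from bottom half): 28 ← 38
  undo op 2 (out-shuffle, from top half): 38 ← 19
  undo op 1 (out-shuffle, from bottom half): 19 ← 33
So the card at position 34 came from original position 33.

33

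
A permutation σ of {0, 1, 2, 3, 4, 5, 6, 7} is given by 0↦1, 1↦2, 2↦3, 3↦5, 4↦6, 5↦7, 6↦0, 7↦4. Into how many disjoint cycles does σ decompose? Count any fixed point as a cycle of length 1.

Cycle decomposition: (0 1 2 3 5 7 4 6).
1 cycle.

1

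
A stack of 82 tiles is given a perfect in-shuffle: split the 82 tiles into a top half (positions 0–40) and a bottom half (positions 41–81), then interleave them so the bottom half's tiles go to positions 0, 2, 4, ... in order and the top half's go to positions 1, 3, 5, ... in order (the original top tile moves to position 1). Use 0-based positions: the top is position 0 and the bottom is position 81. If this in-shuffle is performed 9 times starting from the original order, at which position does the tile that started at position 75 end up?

Track the tile's position through each in-shuffle:
75 → 68 → 54 → 26 → 53 → 24 → 49 → 16 → 33 → 67

67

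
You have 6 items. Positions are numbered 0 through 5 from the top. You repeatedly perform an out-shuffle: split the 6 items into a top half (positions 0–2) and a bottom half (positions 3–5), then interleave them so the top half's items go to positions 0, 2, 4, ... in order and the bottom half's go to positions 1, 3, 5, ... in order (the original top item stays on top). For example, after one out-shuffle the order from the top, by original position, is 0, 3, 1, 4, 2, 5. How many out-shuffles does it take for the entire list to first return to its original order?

4

The out-shuffle permutes the 6 positions with cycle lengths [1, 1, 4].
Every item is home exactly when every cycle has completed a whole number of laps, i.e. after lcm(1, 4) = 4 out-shuffles.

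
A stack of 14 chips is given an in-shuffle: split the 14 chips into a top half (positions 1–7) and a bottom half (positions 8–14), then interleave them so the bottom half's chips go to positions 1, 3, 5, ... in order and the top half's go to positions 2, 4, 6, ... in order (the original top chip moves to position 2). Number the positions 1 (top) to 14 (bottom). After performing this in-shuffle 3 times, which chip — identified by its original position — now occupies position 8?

Work backwards from position 8, undoing one in-shuffle at a time:
8 ← 4 ← 2 ← 1
So the chip now at position 8 started at position 1.

1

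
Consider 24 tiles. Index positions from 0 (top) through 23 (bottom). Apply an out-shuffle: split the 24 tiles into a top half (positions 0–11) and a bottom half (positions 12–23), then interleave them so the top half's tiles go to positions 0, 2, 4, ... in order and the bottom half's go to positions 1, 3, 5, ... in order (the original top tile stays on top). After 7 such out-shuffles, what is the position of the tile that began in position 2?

Track the tile's position through each out-shuffle:
2 → 4 → 8 → 16 → 9 → 18 → 13 → 3

3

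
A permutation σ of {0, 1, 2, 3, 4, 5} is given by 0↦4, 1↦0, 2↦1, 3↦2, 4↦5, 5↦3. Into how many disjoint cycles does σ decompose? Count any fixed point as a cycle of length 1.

1

Cycle decomposition: (0 4 5 3 2 1).
1 cycle.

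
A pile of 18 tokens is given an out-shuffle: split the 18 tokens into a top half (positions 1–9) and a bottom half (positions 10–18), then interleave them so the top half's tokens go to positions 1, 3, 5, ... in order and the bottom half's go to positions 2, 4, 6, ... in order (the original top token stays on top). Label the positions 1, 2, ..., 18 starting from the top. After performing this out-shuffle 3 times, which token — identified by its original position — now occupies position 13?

11

Work backwards from position 13, undoing one out-shuffle at a time:
13 ← 7 ← 4 ← 11
So the token now at position 13 started at position 11.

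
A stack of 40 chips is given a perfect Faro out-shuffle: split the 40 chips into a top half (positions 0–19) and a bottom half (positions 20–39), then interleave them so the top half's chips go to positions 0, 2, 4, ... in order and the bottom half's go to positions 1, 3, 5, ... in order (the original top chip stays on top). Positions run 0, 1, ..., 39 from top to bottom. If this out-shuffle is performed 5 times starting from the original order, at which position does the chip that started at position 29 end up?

Track the chip's position through each out-shuffle:
29 → 19 → 38 → 37 → 35 → 31

31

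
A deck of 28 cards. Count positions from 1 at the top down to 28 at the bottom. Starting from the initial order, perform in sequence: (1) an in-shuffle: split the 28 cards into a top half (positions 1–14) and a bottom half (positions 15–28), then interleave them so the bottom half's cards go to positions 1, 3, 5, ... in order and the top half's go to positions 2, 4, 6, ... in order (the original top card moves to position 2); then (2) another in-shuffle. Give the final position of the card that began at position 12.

19

Track the card from position 12 forward through each operation:
  after op 1 (in-shuffle): 12 → 24
  after op 2 (in-shuffle): 24 → 19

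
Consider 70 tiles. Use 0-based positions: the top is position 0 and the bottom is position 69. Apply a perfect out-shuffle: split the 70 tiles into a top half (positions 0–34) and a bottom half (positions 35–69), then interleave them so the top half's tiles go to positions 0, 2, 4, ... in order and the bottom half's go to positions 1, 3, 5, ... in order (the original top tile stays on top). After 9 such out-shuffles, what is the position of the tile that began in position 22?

Track the tile's position through each out-shuffle:
22 → 44 → 19 → 38 → 7 → 14 → 28 → 56 → 43 → 17

17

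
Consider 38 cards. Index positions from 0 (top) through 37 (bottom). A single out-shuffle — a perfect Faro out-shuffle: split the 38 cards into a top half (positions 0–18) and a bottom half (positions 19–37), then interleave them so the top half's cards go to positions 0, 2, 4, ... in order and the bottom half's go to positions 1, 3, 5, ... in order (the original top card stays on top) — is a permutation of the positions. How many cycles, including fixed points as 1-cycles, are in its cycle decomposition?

3

Trace each unvisited position around until it returns:
(0) (1 2 4 8 16 32 ... len 36) (37)
3 cycles in total.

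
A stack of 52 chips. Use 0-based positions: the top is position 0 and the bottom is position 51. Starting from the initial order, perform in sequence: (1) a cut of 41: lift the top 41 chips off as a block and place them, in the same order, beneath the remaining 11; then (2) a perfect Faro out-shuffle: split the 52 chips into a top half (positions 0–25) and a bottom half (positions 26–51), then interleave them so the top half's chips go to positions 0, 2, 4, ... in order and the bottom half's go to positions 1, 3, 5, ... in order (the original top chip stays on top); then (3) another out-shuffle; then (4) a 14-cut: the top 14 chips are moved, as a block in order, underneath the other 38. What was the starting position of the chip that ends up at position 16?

Undo the operations in reverse order, starting from position 16:
  undo op 4 (cut 14): 16 ← 30
  undo op 3 (out-shuffle, from top half): 30 ← 15
  undo op 2 (out-shuffle, from bottom half): 15 ← 33
  undo op 1 (cut 41): 33 ← 22
So the chip at position 16 came from original position 22.

22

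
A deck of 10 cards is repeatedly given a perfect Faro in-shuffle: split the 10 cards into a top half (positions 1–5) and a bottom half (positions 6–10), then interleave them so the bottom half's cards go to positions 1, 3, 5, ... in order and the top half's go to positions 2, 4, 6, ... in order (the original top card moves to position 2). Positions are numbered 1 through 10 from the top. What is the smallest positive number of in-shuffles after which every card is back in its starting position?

The in-shuffle permutes the 10 positions with cycle lengths [10].
Every card is home exactly when every cycle has completed a whole number of laps, i.e. after lcm(10) = 10 in-shuffles.

10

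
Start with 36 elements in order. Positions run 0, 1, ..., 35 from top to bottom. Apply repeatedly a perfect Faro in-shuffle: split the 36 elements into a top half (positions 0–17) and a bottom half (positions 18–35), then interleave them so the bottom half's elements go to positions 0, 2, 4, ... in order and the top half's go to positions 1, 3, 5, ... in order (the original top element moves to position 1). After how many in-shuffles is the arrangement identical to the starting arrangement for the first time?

36

The in-shuffle permutes the 36 positions with cycle lengths [36].
Every element is home exactly when every cycle has completed a whole number of laps, i.e. after lcm(36) = 36 in-shuffles.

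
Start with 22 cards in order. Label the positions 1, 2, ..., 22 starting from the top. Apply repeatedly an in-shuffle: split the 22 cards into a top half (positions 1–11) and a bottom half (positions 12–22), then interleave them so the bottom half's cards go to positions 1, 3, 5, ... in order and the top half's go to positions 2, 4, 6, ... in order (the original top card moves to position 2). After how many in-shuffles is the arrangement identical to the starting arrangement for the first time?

11

The in-shuffle permutes the 22 positions with cycle lengths [11, 11].
Every card is home exactly when every cycle has completed a whole number of laps, i.e. after lcm(11) = 11 in-shuffles.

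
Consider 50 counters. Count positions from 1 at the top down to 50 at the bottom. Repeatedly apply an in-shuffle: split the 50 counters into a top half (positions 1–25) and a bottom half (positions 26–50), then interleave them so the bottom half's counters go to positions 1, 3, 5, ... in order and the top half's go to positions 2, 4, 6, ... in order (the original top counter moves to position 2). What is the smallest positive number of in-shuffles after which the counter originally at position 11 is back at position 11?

8

Follow position 11 under repeated in-shuffles:
11 → 22 → 44 → 37 → 23 → 46 → 41 → 31 → 11
It first returns after 8 in-shuffles.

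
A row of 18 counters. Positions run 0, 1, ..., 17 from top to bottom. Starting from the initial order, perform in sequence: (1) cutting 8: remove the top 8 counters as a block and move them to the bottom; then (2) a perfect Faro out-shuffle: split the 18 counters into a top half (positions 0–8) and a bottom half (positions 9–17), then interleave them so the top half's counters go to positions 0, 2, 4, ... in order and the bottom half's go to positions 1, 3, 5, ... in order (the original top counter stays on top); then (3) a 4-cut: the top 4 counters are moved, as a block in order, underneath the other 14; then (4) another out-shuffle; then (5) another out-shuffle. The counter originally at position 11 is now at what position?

Track the counter from position 11 forward through each operation:
  after op 1 (cut 8): 11 → 3
  after op 2 (out-shuffle): 3 → 6
  after op 3 (cut 4): 6 → 2
  after op 4 (out-shuffle): 2 → 4
  after op 5 (out-shuffle): 4 → 8

8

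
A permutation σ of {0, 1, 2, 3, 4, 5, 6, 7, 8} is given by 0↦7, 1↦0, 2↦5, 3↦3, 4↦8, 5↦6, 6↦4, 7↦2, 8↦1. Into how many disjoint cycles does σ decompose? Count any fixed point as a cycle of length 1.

Cycle decomposition: (0 7 2 5 6 4 8 1) (3).
2 cycles.

2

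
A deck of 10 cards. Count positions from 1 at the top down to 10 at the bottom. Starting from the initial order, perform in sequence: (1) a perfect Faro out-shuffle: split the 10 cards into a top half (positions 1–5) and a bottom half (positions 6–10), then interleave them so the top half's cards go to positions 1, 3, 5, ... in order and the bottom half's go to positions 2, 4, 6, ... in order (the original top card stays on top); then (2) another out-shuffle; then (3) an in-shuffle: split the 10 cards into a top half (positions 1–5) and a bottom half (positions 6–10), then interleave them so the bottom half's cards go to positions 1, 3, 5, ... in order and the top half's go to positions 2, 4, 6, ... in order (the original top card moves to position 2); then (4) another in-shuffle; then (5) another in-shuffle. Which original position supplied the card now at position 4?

9

Undo the operations in reverse order, starting from position 4:
  undo op 5 (in-shuffle, from top half): 4 ← 2
  undo op 4 (in-shuffle, from top half): 2 ← 1
  undo op 3 (in-shuffle, from bottom half): 1 ← 6
  undo op 2 (out-shuffle, from bottom half): 6 ← 8
  undo op 1 (out-shuffle, from bottom half): 8 ← 9
So the card at position 4 came from original position 9.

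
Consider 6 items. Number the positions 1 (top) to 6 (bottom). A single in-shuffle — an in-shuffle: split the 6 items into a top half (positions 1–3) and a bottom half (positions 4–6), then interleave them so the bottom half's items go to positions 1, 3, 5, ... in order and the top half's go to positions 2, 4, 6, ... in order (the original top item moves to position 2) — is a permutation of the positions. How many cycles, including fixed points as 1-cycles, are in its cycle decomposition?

2

Trace each unvisited position around until it returns:
(1 2 4) (3 6 5)
2 cycles in total.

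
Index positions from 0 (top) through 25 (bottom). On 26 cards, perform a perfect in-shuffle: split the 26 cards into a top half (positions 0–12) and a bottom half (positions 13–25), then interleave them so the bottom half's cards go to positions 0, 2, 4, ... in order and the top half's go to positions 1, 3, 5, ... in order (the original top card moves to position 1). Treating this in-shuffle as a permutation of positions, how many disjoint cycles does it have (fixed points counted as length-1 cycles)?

3

Trace each unvisited position around until it returns:
(0 1 3 7 15 4 ... len 18) (2 5 11 23 20 14) (8 17)
3 cycles in total.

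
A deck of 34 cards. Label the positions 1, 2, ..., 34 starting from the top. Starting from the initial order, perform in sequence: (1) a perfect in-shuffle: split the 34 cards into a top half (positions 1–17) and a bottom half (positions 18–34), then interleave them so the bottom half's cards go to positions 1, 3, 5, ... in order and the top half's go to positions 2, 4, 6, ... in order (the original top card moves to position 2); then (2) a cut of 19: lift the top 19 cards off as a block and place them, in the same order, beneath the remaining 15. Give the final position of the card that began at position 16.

13

Track the card from position 16 forward through each operation:
  after op 1 (in-shuffle): 16 → 32
  after op 2 (cut 19): 32 → 13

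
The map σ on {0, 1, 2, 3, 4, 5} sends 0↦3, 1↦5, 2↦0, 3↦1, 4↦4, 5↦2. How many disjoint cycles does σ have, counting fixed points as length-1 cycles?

Cycle decomposition: (0 3 1 5 2) (4).
2 cycles.

2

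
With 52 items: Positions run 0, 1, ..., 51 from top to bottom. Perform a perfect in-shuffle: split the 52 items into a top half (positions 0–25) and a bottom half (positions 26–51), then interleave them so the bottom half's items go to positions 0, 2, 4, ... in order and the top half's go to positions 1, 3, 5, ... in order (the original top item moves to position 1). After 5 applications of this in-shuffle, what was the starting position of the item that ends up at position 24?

Work backwards from position 24, undoing one in-shuffle at a time:
24 ← 38 ← 45 ← 22 ← 37 ← 18
So the item now at position 24 started at position 18.

18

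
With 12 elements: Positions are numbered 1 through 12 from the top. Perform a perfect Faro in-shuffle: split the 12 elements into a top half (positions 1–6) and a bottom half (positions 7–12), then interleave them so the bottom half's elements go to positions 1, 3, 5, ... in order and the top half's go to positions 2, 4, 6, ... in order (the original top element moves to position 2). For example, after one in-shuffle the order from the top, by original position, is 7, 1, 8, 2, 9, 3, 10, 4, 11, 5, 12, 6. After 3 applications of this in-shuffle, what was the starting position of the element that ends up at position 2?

Work backwards from position 2, undoing one in-shuffle at a time:
2 ← 1 ← 7 ← 10
So the element now at position 2 started at position 10.

10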